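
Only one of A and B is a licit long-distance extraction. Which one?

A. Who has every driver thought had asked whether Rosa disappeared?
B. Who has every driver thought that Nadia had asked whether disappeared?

A

In B, the wh-phrase is extracted from inside a wh-island (introduced by "whether"), which blocks movement.
In A, the extraction path crosses only that-complement boundaries, which are transparent.
So A is grammatical.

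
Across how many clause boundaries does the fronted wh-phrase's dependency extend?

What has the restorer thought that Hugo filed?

"what" is extracted from the object of "filed".
Boundaries crossed, outermost first: [that] — 1 in total.

1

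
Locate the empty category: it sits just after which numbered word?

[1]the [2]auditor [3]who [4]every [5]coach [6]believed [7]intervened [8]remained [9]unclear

6

The displaced element is "the auditor" (word 2).
It is linked across 1 clause boundary (Ø).
It functions as the subject of "intervened", so the gap sits immediately after word 6 ("believed").
Base order: Every coach believed the auditor intervened.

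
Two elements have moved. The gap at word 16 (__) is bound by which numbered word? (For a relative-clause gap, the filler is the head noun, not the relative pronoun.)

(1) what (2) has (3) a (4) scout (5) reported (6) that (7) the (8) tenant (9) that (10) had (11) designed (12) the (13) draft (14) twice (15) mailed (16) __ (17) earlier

The marked gap is the direct object of "mailed".
Its filler is the fronted wh-phrase "what", at word 1.
(The other dependency links word 8 to a gap after word 9.)

1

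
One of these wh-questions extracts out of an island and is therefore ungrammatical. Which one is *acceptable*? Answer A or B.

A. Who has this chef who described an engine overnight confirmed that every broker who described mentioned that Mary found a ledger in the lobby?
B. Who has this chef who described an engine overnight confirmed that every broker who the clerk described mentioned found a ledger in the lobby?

In A, the wh-phrase is extracted from inside a complex-NP island (relative clause) (introduced by "who"), which blocks movement.
In B, the extraction path crosses only that-complement boundaries, which are transparent.
So B is grammatical.

B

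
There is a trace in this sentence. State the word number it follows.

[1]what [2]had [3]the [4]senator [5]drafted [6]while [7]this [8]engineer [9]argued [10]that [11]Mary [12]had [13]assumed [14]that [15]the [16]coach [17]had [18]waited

The displaced element is "what" (word 1).
It functions as the direct object of "drafted", so the gap sits immediately after word 5 ("drafted").
Base order: The senator had drafted what while this engineer argued that Mary had assumed that the coach had waited.

5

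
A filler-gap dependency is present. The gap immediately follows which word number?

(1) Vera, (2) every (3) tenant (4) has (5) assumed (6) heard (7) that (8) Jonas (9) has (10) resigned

The displaced element is "Vera" (word 1).
It is linked across 1 clause boundary (Ø).
It functions as the subject of "heard", so the gap sits immediately after word 5 ("assumed").
Base order: Every tenant has assumed that Vera heard that Jonas has resigned.

5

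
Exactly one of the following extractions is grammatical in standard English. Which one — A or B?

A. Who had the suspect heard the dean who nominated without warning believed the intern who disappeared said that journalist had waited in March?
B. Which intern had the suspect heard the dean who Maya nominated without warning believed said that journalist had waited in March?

In A, the wh-phrase is extracted from inside a complex-NP island (relative clause) (introduced by "who"), which blocks movement.
In B, the extraction path crosses only that-complement boundaries, which are transparent.
So B is grammatical.

B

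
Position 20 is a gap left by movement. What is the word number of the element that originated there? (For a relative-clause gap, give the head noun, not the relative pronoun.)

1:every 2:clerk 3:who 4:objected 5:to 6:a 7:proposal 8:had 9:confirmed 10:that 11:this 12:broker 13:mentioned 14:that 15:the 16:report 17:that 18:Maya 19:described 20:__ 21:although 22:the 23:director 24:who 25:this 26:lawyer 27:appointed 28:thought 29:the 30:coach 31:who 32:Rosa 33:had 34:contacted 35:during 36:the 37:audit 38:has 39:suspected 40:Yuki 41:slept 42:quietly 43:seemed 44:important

The gap at 20 is the object of "described", inside a relative clause.
The relative pronoun is "that" (word 17); it is bound by the head noun immediately before it.
Its filler is the head noun "report", at word 16.

16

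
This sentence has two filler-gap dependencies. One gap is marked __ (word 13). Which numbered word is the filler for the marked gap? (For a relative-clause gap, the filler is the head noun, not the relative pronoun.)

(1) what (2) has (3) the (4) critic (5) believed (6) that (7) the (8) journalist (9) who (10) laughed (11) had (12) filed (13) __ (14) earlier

The marked gap is the direct object of "filed".
Its filler is the fronted wh-phrase "what", at word 1.
(The other dependency links word 8 to a gap after word 9.)

1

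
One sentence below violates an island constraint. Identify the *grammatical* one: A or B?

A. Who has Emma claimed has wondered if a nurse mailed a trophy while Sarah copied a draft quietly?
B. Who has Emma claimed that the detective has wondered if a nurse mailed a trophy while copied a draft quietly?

A

In B, the wh-phrase is extracted from inside a wh-island (introduced by "if"), which blocks movement.
In A, the extraction path crosses only that-complement boundaries, which are transparent.
So A is grammatical.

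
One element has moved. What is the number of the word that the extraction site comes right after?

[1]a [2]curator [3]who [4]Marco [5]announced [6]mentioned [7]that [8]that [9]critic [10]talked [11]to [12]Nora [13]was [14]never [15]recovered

5

The displaced element is "a curator" (word 2).
It is linked across 1 clause boundary (Ø).
It functions as the subject of "mentioned", so the gap sits immediately after word 5 ("announced").
Base order: Marco announced that a curator mentioned that that critic talked to Nora.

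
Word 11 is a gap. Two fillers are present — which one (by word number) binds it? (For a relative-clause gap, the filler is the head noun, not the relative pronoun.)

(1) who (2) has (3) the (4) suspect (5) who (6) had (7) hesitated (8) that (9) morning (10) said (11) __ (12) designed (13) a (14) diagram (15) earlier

The marked gap is the subject of "designed".
Its filler is the fronted wh-phrase "who", at word 1.
(The other dependency links word 4 to a gap after word 5.)

1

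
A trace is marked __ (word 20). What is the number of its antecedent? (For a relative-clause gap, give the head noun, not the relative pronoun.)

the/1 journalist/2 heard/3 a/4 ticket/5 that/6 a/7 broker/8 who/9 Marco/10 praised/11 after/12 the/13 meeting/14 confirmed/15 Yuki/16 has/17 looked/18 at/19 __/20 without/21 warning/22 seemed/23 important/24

The gap at 20 is the prepositional object of "looked", inside a relative clause.
The relative pronoun is "that" (word 6); it is bound by the head noun immediately before it.
Its filler is the head noun "ticket", at word 5.

5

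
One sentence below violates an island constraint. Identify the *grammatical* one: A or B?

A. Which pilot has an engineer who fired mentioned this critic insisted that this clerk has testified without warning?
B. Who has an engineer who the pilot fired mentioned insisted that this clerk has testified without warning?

B

In A, the wh-phrase is extracted from inside a complex-NP island (relative clause) (introduced by "who"), which blocks movement.
In B, the extraction path crosses only that-complement boundaries, which are transparent.
So B is grammatical.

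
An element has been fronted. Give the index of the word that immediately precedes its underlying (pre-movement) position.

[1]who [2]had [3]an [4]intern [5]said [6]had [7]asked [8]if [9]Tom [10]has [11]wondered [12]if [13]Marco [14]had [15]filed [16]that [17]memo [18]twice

The displaced element is "who" (word 1).
It is linked across 1 clause boundary (Ø).
It functions as the subject of "asked", so the gap sits immediately after word 5 ("said").
Base order: An intern had said that who had asked if Tom has wondered if Marco had filed that memo twice.

5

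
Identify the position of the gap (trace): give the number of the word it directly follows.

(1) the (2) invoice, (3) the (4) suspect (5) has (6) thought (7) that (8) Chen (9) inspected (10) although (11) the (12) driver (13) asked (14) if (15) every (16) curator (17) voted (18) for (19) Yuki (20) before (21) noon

9

The displaced element is "the invoice" (word 2).
It is linked across 1 clause boundary (that).
It functions as the direct object of "inspected", so the gap sits immediately after word 9 ("inspected").
Base order: The suspect has thought that Chen inspected the invoice although the driver asked if every curator voted for Yuki before noon.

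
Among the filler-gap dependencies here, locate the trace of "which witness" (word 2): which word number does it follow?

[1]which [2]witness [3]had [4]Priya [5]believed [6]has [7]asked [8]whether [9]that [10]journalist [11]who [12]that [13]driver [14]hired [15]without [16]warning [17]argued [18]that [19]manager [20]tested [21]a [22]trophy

The displaced element is "which witness" (word 2).
It is linked across 1 clause boundary (Ø).
It functions as the subject of "asked", so the gap sits immediately after word 5 ("believed").
Base order: Priya had believed that which witness has asked whether that journalist who that driver hired without warning argued that manager tested a trophy.

5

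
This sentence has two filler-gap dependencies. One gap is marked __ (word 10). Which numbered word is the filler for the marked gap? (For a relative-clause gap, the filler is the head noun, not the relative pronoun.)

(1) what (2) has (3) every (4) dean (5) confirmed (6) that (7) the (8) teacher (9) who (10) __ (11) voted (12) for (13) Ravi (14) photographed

The marked gap is inside the relative clause, the subject of "voted".
Its filler is the head noun "teacher" (via "who"), at word 8.
(The other dependency links word 1 to a gap after word 14.)

8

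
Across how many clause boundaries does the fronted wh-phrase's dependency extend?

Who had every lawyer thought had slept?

"who" is extracted from the subject of "slept".
Boundaries crossed, outermost first: [Ø] — 1 in total.

1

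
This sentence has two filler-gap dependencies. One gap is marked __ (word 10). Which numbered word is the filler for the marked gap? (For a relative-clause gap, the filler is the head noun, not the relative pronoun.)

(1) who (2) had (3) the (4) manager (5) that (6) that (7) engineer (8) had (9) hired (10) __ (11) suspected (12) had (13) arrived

The marked gap is inside the relative clause, the direct object of "hired".
Its filler is the head noun "manager" (via "that"), at word 4.
(The other dependency links word 1 to a gap after word 11.)

4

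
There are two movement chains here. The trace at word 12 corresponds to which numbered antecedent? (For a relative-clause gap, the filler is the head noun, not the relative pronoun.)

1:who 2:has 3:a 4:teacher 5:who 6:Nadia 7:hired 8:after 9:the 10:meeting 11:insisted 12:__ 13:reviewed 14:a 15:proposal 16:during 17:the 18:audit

1

The marked gap is the subject of "reviewed".
Its filler is the fronted wh-phrase "who", at word 1.
(The other dependency links word 4 to a gap after word 7.)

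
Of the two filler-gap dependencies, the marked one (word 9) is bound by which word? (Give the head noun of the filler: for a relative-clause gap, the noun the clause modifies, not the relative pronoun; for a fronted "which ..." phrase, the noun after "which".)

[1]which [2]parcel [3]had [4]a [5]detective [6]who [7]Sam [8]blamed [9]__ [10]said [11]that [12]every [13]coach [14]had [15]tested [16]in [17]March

The marked gap is inside the relative clause, the direct object of "blamed".
Its filler is the head noun "detective" (via "who"), at word 5.
(The other dependency links word 2 to a gap after word 15.)

5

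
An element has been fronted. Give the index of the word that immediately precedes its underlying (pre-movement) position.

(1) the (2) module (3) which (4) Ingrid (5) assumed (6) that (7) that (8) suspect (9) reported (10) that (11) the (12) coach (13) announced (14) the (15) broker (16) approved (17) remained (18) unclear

The displaced element is "the module" (word 2).
It is linked across 3 clause boundaries (that → that → Ø).
It functions as the direct object of "approved", so the gap sits immediately after word 16 ("approved").
Base order: Ingrid assumed that that suspect reported that the coach announced the broker approved the module.

16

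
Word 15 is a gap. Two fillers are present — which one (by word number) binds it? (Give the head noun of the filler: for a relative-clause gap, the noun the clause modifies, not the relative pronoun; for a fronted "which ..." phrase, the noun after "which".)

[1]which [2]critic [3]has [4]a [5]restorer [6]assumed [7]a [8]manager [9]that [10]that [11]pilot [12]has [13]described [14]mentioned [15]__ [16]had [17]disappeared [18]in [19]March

2

The marked gap is the subject of "disappeared".
Its filler is the fronted wh-phrase "which critic", at word 2.
(The other dependency links word 8 to a gap after word 13.)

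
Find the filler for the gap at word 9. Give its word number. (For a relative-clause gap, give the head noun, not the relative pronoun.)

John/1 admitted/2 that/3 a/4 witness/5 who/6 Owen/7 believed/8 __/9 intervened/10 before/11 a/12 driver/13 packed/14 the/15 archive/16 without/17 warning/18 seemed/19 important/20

The gap at 9 is the subject of "intervened", inside a relative clause.
The relative pronoun is "who" (word 6); it is bound by the head noun immediately before it.
Its filler is the head noun "witness", at word 5.

5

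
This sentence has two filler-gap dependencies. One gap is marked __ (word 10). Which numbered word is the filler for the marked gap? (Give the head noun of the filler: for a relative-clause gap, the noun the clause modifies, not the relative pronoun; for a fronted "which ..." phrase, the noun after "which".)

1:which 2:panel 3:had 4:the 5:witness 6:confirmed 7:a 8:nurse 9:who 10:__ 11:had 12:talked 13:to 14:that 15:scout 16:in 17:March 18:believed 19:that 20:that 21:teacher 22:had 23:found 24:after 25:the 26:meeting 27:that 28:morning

8

The marked gap is inside the relative clause, the subject of "talked".
Its filler is the head noun "nurse" (via "who"), at word 8.
(The other dependency links word 2 to a gap after word 23.)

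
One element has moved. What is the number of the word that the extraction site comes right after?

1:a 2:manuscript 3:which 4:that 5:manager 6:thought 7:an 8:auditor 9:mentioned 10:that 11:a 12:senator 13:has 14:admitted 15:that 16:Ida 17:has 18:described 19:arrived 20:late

18

The displaced element is "a manuscript" (word 2).
It is linked across 3 clause boundaries (Ø → that → that).
It functions as the direct object of "described", so the gap sits immediately after word 18 ("described").
Base order: That manager thought an auditor mentioned that a senator has admitted that Ida has described a manuscript.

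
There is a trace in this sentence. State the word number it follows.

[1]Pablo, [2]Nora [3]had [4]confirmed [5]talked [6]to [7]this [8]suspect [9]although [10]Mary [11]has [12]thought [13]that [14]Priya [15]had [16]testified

The displaced element is "Pablo" (word 1).
It is linked across 1 clause boundary (Ø).
It functions as the subject of "talked", so the gap sits immediately after word 4 ("confirmed").
Base order: Nora had confirmed that Pablo talked to this suspect although Mary has thought that Priya had testified.

4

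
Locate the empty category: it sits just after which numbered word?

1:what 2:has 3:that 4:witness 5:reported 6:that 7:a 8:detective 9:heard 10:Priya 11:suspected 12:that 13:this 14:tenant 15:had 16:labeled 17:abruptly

The displaced element is "what" (word 1).
It is linked across 3 clause boundaries (that → Ø → that).
It functions as the direct object of "labeled", so the gap sits immediately after word 16 ("labeled").
Base order: That witness has reported that a detective heard Priya suspected that this tenant had labeled what abruptly.

16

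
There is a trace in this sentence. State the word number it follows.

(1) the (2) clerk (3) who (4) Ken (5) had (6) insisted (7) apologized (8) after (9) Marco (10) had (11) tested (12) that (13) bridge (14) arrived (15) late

6

The displaced element is "the clerk" (word 2).
It is linked across 1 clause boundary (Ø).
It functions as the subject of "apologized", so the gap sits immediately after word 6 ("insisted").
Base order: Ken had insisted that the clerk apologized after Marco had tested that bridge.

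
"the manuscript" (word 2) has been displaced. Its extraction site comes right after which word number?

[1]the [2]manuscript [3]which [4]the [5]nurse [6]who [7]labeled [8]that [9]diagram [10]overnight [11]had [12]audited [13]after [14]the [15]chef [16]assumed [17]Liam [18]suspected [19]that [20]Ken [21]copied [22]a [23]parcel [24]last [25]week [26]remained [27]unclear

12

The displaced element is "the manuscript" (word 2).
It functions as the direct object of "audited", so the gap sits immediately after word 12 ("audited").
Base order: The nurse who labeled that diagram overnight had audited the manuscript after the chef assumed Liam suspected that Ken copied a parcel last week.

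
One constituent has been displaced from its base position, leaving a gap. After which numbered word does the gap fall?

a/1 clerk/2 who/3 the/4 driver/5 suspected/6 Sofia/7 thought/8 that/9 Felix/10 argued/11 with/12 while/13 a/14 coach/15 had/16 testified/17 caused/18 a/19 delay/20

12

The displaced element is "a clerk" (word 2).
It is linked across 2 clause boundaries (Ø → that).
It functions as the object of the preposition "with" of "argued", so the gap sits immediately after word 12 ("with").
Base order: The driver suspected Sofia thought that Felix argued with a clerk while a coach had testified.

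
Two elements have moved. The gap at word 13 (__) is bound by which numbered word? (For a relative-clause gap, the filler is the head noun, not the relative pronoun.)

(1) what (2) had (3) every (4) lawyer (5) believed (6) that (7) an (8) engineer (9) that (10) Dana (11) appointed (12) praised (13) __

The marked gap is the direct object of "praised".
Its filler is the fronted wh-phrase "what", at word 1.
(The other dependency links word 8 to a gap after word 11.)

1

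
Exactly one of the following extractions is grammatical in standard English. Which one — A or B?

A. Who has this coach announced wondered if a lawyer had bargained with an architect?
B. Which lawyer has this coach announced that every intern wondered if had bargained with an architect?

In B, the wh-phrase is extracted from inside a wh-island (introduced by "if"), which blocks movement.
In A, the extraction path crosses only that-complement boundaries, which are transparent.
So A is grammatical.

A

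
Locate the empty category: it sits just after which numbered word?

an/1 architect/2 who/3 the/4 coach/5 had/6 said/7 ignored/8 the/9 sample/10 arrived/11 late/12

The displaced element is "an architect" (word 2).
It is linked across 1 clause boundary (Ø).
It functions as the subject of "ignored", so the gap sits immediately after word 7 ("said").
Base order: The coach had said that an architect ignored the sample.

7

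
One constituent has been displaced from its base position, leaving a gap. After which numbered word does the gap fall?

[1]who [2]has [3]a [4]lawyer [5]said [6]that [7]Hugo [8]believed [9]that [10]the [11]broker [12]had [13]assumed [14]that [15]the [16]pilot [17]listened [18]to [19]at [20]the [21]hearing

The displaced element is "who" (word 1).
It is linked across 3 clause boundaries (that → that → that).
It functions as the object of the preposition "to" of "listened", so the gap sits immediately after word 18 ("to").
Base order: A lawyer has said that Hugo believed that the broker had assumed that the pilot listened to who at the hearing.

18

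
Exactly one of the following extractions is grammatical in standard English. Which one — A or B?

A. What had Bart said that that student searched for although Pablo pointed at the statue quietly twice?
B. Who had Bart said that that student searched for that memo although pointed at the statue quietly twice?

A

In B, the wh-phrase is extracted from inside an adjunct island (introduced by "although"), which blocks movement.
In A, the extraction path crosses only that-complement boundaries, which are transparent.
So A is grammatical.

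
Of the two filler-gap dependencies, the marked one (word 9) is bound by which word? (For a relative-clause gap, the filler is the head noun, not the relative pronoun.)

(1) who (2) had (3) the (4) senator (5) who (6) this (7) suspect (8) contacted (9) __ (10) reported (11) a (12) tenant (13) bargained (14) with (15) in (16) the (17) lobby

4

The marked gap is inside the relative clause, the direct object of "contacted".
Its filler is the head noun "senator" (via "who"), at word 4.
(The other dependency links word 1 to a gap after word 14.)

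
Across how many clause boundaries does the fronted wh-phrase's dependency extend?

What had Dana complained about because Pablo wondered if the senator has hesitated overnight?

0

"what" originates inside the matrix clause — no clause boundary is crossed.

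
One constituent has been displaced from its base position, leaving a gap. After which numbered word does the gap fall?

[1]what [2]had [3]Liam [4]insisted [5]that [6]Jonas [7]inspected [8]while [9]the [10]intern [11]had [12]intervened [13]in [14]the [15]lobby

7

The displaced element is "what" (word 1).
It is linked across 1 clause boundary (that).
It functions as the direct object of "inspected", so the gap sits immediately after word 7 ("inspected").
Base order: Liam had insisted that Jonas inspected what while the intern had intervened in the lobby.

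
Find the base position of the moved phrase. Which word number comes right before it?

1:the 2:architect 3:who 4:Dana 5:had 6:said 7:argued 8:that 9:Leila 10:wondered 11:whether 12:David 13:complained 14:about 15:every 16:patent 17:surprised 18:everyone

6

The displaced element is "the architect" (word 2).
It is linked across 1 clause boundary (Ø).
It functions as the subject of "argued", so the gap sits immediately after word 6 ("said").
Base order: Dana had said the architect argued that Leila wondered whether David complained about every patent.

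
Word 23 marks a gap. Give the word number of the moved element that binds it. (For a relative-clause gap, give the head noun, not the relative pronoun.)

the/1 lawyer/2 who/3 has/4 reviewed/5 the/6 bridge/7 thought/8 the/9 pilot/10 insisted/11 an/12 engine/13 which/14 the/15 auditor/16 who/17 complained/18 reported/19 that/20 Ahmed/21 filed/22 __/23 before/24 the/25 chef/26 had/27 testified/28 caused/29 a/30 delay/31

The gap at 23 is the object of "filed", inside a relative clause.
The relative pronoun is "which" (word 14); it is bound by the head noun immediately before it.
Its filler is the head noun "engine", at word 13.

13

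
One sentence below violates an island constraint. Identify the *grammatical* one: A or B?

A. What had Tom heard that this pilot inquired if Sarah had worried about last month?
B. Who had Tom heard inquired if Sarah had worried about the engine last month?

B

In A, the wh-phrase is extracted from inside a wh-island (introduced by "if"), which blocks movement.
In B, the extraction path crosses only that-complement boundaries, which are transparent.
So B is grammatical.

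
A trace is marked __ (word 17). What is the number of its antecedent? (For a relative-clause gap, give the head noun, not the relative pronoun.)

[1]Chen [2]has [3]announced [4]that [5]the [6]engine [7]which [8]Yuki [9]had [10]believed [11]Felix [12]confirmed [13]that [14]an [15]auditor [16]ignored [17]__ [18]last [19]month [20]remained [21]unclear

The gap at 17 is the object of "ignored", inside a relative clause.
The relative pronoun is "which" (word 7); it is bound by the head noun immediately before it.
Its filler is the head noun "engine", at word 6.

6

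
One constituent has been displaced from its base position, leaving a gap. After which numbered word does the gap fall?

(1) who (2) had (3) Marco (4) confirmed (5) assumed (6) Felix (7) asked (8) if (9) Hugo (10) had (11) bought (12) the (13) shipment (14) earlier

4

The displaced element is "who" (word 1).
It is linked across 1 clause boundary (Ø).
It functions as the subject of "assumed", so the gap sits immediately after word 4 ("confirmed").
Base order: Marco had confirmed that who assumed Felix asked if Hugo had bought the shipment earlier.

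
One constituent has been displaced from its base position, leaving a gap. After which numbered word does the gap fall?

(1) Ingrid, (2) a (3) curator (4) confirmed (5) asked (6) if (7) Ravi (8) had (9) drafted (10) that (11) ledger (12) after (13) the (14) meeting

4

The displaced element is "Ingrid" (word 1).
It is linked across 1 clause boundary (Ø).
It functions as the subject of "asked", so the gap sits immediately after word 4 ("confirmed").
Base order: A curator confirmed that Ingrid asked if Ravi had drafted that ledger after the meeting.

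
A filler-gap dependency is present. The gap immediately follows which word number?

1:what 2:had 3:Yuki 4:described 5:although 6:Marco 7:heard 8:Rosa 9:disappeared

4

The displaced element is "what" (word 1).
It functions as the direct object of "described", so the gap sits immediately after word 4 ("described").
Base order: Yuki had described what although Marco heard Rosa disappeared.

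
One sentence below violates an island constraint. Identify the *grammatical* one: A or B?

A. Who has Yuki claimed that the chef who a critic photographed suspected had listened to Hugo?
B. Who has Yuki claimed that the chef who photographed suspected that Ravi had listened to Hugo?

A

In B, the wh-phrase is extracted from inside a complex-NP island (relative clause) (introduced by "who"), which blocks movement.
In A, the extraction path crosses only that-complement boundaries, which are transparent.
So A is grammatical.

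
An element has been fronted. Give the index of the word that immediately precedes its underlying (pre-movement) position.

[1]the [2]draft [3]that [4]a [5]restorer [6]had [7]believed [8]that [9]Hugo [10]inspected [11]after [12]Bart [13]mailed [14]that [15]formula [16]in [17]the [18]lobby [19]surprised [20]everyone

10

The displaced element is "the draft" (word 2).
It is linked across 1 clause boundary (that).
It functions as the direct object of "inspected", so the gap sits immediately after word 10 ("inspected").
Base order: A restorer had believed that Hugo inspected the draft after Bart mailed that formula in the lobby.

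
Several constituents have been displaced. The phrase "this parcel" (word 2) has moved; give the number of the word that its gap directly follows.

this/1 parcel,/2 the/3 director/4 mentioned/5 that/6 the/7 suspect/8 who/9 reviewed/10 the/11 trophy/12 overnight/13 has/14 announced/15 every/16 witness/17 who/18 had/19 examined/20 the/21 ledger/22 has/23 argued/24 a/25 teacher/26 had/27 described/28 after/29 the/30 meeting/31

The displaced element is "this parcel" (word 2).
It is linked across 3 clause boundaries (that → Ø → Ø).
It functions as the direct object of "described", so the gap sits immediately after word 28 ("described").
Base order: The director mentioned that the suspect who reviewed the trophy overnight has announced every witness who had examined the ledger has argued a teacher had described this parcel after the meeting.

28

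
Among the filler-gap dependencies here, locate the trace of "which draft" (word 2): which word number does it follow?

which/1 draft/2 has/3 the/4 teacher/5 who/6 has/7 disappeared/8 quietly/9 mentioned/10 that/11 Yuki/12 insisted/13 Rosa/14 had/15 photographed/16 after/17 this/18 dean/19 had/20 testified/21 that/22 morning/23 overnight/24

The displaced element is "which draft" (word 2).
It is linked across 2 clause boundaries (that → Ø).
It functions as the direct object of "photographed", so the gap sits immediately after word 16 ("photographed").
Base order: The teacher who has disappeared quietly has mentioned that Yuki insisted Rosa had photographed which draft after this dean had testified that morning overnight.

16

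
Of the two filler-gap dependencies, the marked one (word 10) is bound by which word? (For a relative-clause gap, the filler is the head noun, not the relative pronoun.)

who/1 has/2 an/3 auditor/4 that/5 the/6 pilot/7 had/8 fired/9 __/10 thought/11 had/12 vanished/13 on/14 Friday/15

4

The marked gap is inside the relative clause, the direct object of "fired".
Its filler is the head noun "auditor" (via "that"), at word 4.
(The other dependency links word 1 to a gap after word 11.)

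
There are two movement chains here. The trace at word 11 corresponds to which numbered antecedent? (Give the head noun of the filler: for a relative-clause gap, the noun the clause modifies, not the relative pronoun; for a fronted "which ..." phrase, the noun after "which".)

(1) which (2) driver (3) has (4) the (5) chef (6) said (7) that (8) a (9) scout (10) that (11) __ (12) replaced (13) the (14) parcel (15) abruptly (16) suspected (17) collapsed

The marked gap is inside the relative clause, the subject of "replaced".
Its filler is the head noun "scout" (via "that"), at word 9.
(The other dependency links word 2 to a gap after word 16.)

9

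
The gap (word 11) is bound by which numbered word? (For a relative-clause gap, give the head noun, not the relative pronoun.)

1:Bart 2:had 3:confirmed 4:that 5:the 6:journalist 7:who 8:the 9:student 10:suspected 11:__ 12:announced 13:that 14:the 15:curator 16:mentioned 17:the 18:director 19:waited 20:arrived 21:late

The gap at 11 is the subject of "announced", inside a relative clause.
The relative pronoun is "who" (word 7); it is bound by the head noun immediately before it.
Its filler is the head noun "journalist", at word 6.

6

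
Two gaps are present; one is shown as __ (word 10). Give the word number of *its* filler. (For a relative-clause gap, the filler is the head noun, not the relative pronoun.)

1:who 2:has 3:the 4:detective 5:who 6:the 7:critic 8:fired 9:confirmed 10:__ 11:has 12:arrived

1

The marked gap is the subject of "arrived".
Its filler is the fronted wh-phrase "who", at word 1.
(The other dependency links word 4 to a gap after word 8.)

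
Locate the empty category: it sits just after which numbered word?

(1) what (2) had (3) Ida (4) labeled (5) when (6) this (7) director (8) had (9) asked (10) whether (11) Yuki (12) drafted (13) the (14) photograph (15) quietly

The displaced element is "what" (word 1).
It functions as the direct object of "labeled", so the gap sits immediately after word 4 ("labeled").
Base order: Ida had labeled what when this director had asked whether Yuki drafted the photograph quietly.

4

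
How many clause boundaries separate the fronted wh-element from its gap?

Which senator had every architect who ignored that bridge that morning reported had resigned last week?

1

"which senator" is extracted from the subject of "resigned".
Boundaries crossed, outermost first: [Ø] — 1 in total.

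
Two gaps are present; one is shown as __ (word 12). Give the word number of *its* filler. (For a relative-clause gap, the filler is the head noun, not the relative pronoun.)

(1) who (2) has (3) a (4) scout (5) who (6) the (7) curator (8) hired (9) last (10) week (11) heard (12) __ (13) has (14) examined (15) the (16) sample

1

The marked gap is the subject of "examined".
Its filler is the fronted wh-phrase "who", at word 1.
(The other dependency links word 4 to a gap after word 8.)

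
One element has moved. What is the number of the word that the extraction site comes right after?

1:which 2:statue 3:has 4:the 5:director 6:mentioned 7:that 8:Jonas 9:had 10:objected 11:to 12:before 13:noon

The displaced element is "which statue" (word 2).
It is linked across 1 clause boundary (that).
It functions as the object of the preposition "to" of "objected", so the gap sits immediately after word 11 ("to").
Base order: The director has mentioned that Jonas had objected to which statue before noon.

11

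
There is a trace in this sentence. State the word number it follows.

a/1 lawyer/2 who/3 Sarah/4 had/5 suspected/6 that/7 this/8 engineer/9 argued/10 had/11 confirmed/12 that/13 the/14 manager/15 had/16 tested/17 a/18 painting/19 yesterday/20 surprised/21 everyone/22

The displaced element is "a lawyer" (word 2).
It is linked across 2 clause boundaries (that → Ø).
It functions as the subject of "confirmed", so the gap sits immediately after word 10 ("argued").
Base order: Sarah had suspected that this engineer argued that a lawyer had confirmed that the manager had tested a painting yesterday.

10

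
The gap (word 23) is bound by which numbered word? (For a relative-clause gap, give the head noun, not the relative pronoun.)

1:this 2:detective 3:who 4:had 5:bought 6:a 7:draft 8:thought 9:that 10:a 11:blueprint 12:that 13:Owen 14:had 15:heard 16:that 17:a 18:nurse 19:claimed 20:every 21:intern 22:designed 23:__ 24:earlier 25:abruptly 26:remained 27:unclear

The gap at 23 is the object of "designed", inside a relative clause.
The relative pronoun is "that" (word 12); it is bound by the head noun immediately before it.
Its filler is the head noun "blueprint", at word 11.

11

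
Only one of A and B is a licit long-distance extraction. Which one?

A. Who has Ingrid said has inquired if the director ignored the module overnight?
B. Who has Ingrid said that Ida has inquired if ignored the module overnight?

A

In B, the wh-phrase is extracted from inside a wh-island (introduced by "if"), which blocks movement.
In A, the extraction path crosses only that-complement boundaries, which are transparent.
So A is grammatical.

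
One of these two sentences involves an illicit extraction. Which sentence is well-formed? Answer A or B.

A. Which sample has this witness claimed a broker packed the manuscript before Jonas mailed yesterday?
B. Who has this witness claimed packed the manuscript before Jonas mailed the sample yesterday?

B

In A, the wh-phrase is extracted from inside an adjunct island (introduced by "before"), which blocks movement.
In B, the extraction path crosses only that-complement boundaries, which are transparent.
So B is grammatical.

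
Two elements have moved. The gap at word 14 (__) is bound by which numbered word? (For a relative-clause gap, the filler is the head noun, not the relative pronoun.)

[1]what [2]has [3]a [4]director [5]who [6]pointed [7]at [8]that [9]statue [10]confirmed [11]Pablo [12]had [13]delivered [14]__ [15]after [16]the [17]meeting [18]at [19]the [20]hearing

1

The marked gap is the direct object of "delivered".
Its filler is the fronted wh-phrase "what", at word 1.
(The other dependency links word 4 to a gap after word 5.)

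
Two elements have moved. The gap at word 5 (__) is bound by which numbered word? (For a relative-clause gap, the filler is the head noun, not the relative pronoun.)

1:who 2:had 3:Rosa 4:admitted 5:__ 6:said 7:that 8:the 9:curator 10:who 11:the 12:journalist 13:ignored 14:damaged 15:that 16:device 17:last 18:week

1

The marked gap is the subject of "said".
Its filler is the fronted wh-phrase "who", at word 1.
(The other dependency links word 9 to a gap after word 13.)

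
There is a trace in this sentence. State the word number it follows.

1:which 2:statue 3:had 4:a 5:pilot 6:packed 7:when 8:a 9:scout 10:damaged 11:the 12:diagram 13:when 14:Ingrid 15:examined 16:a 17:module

The displaced element is "which statue" (word 2).
It functions as the direct object of "packed", so the gap sits immediately after word 6 ("packed").
Base order: A pilot had packed which statue when a scout damaged the diagram when Ingrid examined a module.

6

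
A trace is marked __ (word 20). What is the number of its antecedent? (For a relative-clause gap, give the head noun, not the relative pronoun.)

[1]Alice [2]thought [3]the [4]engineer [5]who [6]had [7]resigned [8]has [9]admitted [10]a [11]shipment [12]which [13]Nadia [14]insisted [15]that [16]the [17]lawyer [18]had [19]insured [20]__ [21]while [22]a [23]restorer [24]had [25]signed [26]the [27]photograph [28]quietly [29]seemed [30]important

The gap at 20 is the object of "insured", inside a relative clause.
The relative pronoun is "which" (word 12); it is bound by the head noun immediately before it.
Its filler is the head noun "shipment", at word 11.

11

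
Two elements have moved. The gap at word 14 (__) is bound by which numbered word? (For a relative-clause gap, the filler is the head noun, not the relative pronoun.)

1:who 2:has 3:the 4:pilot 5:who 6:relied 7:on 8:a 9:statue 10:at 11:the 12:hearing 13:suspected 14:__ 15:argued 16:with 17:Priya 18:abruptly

The marked gap is the subject of "argued".
Its filler is the fronted wh-phrase "who", at word 1.
(The other dependency links word 4 to a gap after word 5.)

1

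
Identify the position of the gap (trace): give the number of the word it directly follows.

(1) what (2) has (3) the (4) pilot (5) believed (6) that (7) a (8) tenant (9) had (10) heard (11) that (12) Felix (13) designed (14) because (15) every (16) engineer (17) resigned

13

The displaced element is "what" (word 1).
It is linked across 2 clause boundaries (that → that).
It functions as the direct object of "designed", so the gap sits immediately after word 13 ("designed").
Base order: The pilot has believed that a tenant had heard that Felix designed what because every engineer resigned.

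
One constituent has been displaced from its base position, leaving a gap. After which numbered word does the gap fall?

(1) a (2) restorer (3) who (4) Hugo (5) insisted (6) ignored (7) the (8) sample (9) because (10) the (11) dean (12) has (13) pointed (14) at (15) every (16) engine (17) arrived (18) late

5

The displaced element is "a restorer" (word 2).
It is linked across 1 clause boundary (Ø).
It functions as the subject of "ignored", so the gap sits immediately after word 5 ("insisted").
Base order: Hugo insisted a restorer ignored the sample because the dean has pointed at every engine.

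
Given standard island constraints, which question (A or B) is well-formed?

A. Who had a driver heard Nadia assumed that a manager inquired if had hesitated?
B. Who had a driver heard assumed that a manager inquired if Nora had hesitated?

In A, the wh-phrase is extracted from inside a wh-island (introduced by "if"), which blocks movement.
In B, the extraction path crosses only that-complement boundaries, which are transparent.
So B is grammatical.

B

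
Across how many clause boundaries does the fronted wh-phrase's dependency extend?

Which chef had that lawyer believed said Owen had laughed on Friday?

"which chef" is extracted from the subject of "said".
Boundaries crossed, outermost first: [Ø] — 1 in total.

1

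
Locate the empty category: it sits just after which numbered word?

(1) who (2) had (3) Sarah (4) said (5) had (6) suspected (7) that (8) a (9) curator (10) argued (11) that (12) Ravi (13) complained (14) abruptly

4

The displaced element is "who" (word 1).
It is linked across 1 clause boundary (Ø).
It functions as the subject of "suspected", so the gap sits immediately after word 4 ("said").
Base order: Sarah had said who had suspected that a curator argued that Ravi complained abruptly.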